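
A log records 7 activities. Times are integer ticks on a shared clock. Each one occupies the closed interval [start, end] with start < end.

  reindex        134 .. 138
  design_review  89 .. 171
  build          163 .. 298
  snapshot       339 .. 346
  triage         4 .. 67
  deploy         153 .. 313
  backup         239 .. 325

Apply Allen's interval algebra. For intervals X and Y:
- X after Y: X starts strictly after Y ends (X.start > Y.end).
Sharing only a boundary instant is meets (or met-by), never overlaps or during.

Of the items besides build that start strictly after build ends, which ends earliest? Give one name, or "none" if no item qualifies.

Target build = [163, 298].
backup [239, 325] → overlapped-by → excluded.
deploy [153, 313] → contains → excluded.
design_review [89, 171] → overlaps → excluded.
reindex [134, 138] → before → excluded.
snapshot [339, 346] → after → candidate.
triage [4, 67] → before → excluded.
Among candidates, earliest end is 346 → snapshot.

snapshot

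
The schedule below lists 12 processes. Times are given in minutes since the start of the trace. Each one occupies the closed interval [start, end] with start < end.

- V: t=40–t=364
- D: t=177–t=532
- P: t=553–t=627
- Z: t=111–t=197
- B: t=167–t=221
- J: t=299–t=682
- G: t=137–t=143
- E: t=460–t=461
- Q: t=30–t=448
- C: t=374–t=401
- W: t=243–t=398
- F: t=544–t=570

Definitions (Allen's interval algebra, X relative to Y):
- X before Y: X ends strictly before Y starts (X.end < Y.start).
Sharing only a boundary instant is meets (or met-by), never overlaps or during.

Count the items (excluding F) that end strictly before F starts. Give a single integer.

9

Target F = [t=544, t=570].
B [t=167, t=221] → before → counts.
C [t=374, t=401] → before → counts.
D [t=177, t=532] → before → counts.
E [t=460, t=461] → before → counts.
G [t=137, t=143] → before → counts.
J [t=299, t=682] → contains → no.
P [t=553, t=627] → overlapped-by → no.
Q [t=30, t=448] → before → counts.
V [t=40, t=364] → before → counts.
W [t=243, t=398] → before → counts.
Z [t=111, t=197] → before → counts.
Total: 9.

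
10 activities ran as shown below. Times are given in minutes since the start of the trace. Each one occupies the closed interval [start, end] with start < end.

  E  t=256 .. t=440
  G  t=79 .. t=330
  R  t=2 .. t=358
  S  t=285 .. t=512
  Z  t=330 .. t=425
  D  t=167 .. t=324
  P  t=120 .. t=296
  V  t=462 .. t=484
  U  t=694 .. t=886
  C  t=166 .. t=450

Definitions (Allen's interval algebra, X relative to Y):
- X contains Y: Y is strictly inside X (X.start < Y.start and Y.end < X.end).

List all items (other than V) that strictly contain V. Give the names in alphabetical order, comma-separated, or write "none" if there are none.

S

Target V = [t=462, t=484].
C [t=166, t=450] → before → no.
D [t=167, t=324] → before → no.
E [t=256, t=440] → before → no.
G [t=79, t=330] → before → no.
P [t=120, t=296] → before → no.
R [t=2, t=358] → before → no.
S [t=285, t=512] → contains → yes.
U [t=694, t=886] → after → no.
Z [t=330, t=425] → before → no.
Result: S.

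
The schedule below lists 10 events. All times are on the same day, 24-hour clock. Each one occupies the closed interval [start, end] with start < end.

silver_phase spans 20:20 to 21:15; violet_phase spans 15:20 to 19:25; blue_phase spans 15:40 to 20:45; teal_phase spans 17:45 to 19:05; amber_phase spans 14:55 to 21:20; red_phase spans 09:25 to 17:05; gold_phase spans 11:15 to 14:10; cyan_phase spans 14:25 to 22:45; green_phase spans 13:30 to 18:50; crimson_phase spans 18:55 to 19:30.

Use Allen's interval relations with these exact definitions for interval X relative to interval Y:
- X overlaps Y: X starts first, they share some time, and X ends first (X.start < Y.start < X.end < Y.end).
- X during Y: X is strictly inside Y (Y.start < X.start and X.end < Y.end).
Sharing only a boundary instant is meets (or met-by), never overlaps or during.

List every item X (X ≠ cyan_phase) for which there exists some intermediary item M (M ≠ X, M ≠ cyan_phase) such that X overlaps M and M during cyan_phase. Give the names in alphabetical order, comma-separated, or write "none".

Target cyan_phase = [14:25, 22:45].
Intermediaries M with M during cyan_phase: amber_phase, blue_phase, crimson_phase, silver_phase, teal_phase, violet_phase.
Via amber_phase — items with X overlaps amber_phase: green_phase, red_phase.
Via blue_phase — items with X overlaps blue_phase: green_phase, red_phase, violet_phase.
Via crimson_phase — items with X overlaps crimson_phase: teal_phase, violet_phase.
Via silver_phase — items with X overlaps silver_phase: blue_phase.
Via teal_phase — items with X overlaps teal_phase: green_phase.
Via violet_phase — items with X overlaps violet_phase: green_phase, red_phase.
Union: blue_phase, green_phase, red_phase, teal_phase, violet_phase.

blue_phase, green_phase, red_phase, teal_phase, violet_phase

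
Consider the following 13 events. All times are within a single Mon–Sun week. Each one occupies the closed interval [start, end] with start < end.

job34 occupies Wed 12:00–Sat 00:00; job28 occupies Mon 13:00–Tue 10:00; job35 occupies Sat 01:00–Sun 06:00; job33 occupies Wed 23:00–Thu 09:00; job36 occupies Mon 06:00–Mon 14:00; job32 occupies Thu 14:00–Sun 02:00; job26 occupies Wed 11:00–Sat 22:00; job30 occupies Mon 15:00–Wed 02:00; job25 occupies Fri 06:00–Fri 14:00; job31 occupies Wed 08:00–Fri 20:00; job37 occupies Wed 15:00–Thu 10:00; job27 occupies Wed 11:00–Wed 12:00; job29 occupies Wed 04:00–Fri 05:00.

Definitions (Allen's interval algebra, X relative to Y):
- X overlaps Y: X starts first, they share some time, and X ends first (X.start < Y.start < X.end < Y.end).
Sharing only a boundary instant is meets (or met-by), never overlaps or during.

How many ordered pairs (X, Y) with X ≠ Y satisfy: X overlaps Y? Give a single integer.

Checking all 156 ordered pairs for relation 'overlaps'; matching pairs in alphabetical order:
(job26, job32): job26 overlaps job32 ✓
(job26, job35): job26 overlaps job35 ✓
(job28, job30): job28 overlaps job30 ✓
(job29, job26): job29 overlaps job26 ✓
(job29, job31): job29 overlaps job31 ✓
(job29, job32): job29 overlaps job32 ✓
(job29, job34): job29 overlaps job34 ✓
(job31, job26): job31 overlaps job26 ✓
(job31, job32): job31 overlaps job32 ✓
(job31, job34): job31 overlaps job34 ✓
(job32, job35): job32 overlaps job35 ✓
(job34, job32): job34 overlaps job32 ✓
(job36, job28): job36 overlaps job28 ✓
Count: 13.

13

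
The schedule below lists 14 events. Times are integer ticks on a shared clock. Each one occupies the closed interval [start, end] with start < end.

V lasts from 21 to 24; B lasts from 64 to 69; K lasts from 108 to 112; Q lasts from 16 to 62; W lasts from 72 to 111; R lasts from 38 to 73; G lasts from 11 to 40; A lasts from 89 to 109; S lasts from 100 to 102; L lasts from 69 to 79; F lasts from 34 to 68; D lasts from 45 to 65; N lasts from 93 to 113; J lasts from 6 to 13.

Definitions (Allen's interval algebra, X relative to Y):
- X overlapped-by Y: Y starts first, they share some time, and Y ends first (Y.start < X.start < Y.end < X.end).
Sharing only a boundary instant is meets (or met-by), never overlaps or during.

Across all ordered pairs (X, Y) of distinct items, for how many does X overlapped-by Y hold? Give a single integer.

17

Checking all 182 ordered pairs for relation 'overlapped-by'; matching pairs in alphabetical order:
(B, D): B overlapped-by D ✓
(B, F): B overlapped-by F ✓
(D, Q): D overlapped-by Q ✓
(F, G): F overlapped-by G ✓
(F, Q): F overlapped-by Q ✓
(G, J): G overlapped-by J ✓
(K, A): K overlapped-by A ✓
(K, W): K overlapped-by W ✓
(L, R): L overlapped-by R ✓
(N, A): N overlapped-by A ✓
(N, W): N overlapped-by W ✓
(Q, G): Q overlapped-by G ✓
(R, F): R overlapped-by F ✓
(R, G): R overlapped-by G ✓
(R, Q): R overlapped-by Q ✓
(W, L): W overlapped-by L ✓
(W, R): W overlapped-by R ✓
Count: 17.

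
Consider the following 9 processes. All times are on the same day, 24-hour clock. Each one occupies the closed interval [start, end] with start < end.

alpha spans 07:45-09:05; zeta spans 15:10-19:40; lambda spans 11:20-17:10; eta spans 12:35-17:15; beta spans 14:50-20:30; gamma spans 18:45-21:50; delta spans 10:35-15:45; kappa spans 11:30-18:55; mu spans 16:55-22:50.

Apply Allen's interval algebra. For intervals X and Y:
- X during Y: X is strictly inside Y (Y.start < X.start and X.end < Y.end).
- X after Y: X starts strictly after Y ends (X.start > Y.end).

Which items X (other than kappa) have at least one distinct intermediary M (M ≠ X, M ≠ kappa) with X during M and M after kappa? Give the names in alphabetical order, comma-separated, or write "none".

none

Target kappa = [11:30, 18:55].
Intermediaries M with M after kappa: none.
Union: none.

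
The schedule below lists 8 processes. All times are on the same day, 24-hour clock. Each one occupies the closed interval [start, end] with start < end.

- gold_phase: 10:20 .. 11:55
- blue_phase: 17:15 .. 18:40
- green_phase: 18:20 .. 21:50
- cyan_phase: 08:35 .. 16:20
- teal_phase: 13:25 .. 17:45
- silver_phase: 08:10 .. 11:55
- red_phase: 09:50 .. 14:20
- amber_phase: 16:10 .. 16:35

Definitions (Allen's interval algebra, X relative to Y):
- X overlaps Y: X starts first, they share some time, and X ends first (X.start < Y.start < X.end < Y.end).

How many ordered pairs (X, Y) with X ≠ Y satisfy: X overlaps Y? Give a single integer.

Checking all 56 ordered pairs for relation 'overlaps'; matching pairs in alphabetical order:
(blue_phase, green_phase): blue_phase overlaps green_phase ✓
(cyan_phase, amber_phase): cyan_phase overlaps amber_phase ✓
(cyan_phase, teal_phase): cyan_phase overlaps teal_phase ✓
(red_phase, teal_phase): red_phase overlaps teal_phase ✓
(silver_phase, cyan_phase): silver_phase overlaps cyan_phase ✓
(silver_phase, red_phase): silver_phase overlaps red_phase ✓
(teal_phase, blue_phase): teal_phase overlaps blue_phase ✓
Count: 7.

7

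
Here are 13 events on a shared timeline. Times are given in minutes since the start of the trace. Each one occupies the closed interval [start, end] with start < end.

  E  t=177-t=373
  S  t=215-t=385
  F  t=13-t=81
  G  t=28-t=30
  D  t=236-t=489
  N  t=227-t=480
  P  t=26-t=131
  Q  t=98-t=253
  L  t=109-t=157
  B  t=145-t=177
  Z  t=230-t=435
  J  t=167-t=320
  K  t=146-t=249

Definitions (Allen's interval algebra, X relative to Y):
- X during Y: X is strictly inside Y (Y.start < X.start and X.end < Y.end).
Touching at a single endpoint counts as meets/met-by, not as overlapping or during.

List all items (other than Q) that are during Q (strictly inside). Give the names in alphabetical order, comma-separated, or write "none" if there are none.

B, K, L

Target Q = [t=98, t=253].
B [t=145, t=177] → during → yes.
D [t=236, t=489] → overlapped-by → no.
E [t=177, t=373] → overlapped-by → no.
F [t=13, t=81] → before → no.
G [t=28, t=30] → before → no.
J [t=167, t=320] → overlapped-by → no.
K [t=146, t=249] → during → yes.
L [t=109, t=157] → during → yes.
N [t=227, t=480] → overlapped-by → no.
P [t=26, t=131] → overlaps → no.
S [t=215, t=385] → overlapped-by → no.
Z [t=230, t=435] → overlapped-by → no.
Result: B, K, L.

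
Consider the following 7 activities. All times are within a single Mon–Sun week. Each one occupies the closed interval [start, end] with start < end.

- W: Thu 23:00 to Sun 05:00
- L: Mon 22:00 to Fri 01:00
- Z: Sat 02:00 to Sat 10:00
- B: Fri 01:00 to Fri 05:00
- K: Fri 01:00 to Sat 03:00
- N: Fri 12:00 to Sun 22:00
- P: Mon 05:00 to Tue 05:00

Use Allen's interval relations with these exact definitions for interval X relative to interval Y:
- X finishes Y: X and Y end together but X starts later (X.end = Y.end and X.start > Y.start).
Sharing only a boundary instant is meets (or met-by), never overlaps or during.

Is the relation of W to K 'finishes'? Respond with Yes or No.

W = [Thu 23:00, Sun 05:00], K = [Fri 01:00, Sat 03:00].
Actual relation of W to K: contains.
Asked whether 'finishes' holds → No.

No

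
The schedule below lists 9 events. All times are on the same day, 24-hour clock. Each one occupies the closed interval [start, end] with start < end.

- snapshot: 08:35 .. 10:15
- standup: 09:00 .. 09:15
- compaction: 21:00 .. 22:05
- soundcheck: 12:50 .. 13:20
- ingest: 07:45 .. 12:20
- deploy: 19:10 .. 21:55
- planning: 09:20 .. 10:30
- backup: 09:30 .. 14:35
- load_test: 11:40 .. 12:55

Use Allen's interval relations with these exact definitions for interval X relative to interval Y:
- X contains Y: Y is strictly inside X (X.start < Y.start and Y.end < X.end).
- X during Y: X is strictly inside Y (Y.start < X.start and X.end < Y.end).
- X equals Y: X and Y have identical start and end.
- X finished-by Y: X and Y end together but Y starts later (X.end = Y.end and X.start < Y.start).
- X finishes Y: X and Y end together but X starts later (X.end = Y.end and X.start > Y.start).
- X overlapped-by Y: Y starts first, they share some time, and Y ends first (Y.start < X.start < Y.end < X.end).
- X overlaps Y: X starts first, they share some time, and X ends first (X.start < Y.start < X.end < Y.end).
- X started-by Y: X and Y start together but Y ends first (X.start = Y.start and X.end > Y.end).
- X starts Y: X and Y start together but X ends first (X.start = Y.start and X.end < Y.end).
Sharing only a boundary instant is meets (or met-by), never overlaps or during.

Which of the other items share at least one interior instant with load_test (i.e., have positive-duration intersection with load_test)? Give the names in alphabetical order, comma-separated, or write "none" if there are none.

backup, ingest, soundcheck

Target load_test = [11:40, 12:55].
backup [09:30, 14:35] → contains → yes.
compaction [21:00, 22:05] → after → no.
deploy [19:10, 21:55] → after → no.
ingest [07:45, 12:20] → overlaps → yes.
planning [09:20, 10:30] → before → no.
snapshot [08:35, 10:15] → before → no.
soundcheck [12:50, 13:20] → overlapped-by → yes.
standup [09:00, 09:15] → before → no.
Result: backup, ingest, soundcheck.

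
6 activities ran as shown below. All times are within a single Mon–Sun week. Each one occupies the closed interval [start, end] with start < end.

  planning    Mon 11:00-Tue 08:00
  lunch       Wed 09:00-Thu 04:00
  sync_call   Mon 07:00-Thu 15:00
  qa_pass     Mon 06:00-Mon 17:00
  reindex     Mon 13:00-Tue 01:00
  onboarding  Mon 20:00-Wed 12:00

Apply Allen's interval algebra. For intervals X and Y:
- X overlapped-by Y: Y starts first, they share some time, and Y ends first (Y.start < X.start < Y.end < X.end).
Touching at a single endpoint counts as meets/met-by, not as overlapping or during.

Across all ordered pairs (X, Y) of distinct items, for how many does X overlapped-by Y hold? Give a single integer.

6

Checking all 30 ordered pairs for relation 'overlapped-by'; matching pairs in alphabetical order:
(lunch, onboarding): lunch overlapped-by onboarding ✓
(onboarding, planning): onboarding overlapped-by planning ✓
(onboarding, reindex): onboarding overlapped-by reindex ✓
(planning, qa_pass): planning overlapped-by qa_pass ✓
(reindex, qa_pass): reindex overlapped-by qa_pass ✓
(sync_call, qa_pass): sync_call overlapped-by qa_pass ✓
Count: 6.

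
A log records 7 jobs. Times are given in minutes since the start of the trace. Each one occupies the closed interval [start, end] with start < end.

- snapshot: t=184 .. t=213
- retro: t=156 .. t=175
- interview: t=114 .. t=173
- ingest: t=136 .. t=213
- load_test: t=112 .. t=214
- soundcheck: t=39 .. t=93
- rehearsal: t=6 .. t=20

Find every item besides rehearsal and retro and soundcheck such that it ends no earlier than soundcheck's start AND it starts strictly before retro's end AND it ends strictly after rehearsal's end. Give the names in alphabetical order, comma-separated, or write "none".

Conditions: its end is no earlier than soundcheck's start (X.end >= t=39) AND its start is strictly before retro's end (X.start < t=175) AND its end is strictly after rehearsal's end (X.end > t=20).
ingest: end t=213 >= t=39? ✓; start t=136 < t=175? ✓; end t=213 > t=20? ✓ → yes.
interview: end t=173 >= t=39? ✓; start t=114 < t=175? ✓; end t=173 > t=20? ✓ → yes.
load_test: end t=214 >= t=39? ✓; start t=112 < t=175? ✓; end t=214 > t=20? ✓ → yes.
snapshot: end t=213 >= t=39? ✓; start t=184 < t=175? ✗; end t=213 > t=20? ✓ → no.
Result: ingest, interview, load_test.

ingest, interview, load_test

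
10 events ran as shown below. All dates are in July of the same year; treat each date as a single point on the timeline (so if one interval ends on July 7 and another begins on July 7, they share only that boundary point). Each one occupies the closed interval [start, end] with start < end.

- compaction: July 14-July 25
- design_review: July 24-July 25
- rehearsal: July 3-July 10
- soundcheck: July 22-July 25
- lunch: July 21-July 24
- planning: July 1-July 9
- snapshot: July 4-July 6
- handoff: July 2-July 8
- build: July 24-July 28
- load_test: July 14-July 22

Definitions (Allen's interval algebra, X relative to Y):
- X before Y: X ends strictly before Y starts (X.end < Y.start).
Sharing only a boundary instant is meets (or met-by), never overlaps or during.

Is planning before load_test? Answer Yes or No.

Yes

planning = [July 1, July 9], load_test = [July 14, July 22].
Actual relation of planning to load_test: before.
Asked whether 'before' holds → Yes.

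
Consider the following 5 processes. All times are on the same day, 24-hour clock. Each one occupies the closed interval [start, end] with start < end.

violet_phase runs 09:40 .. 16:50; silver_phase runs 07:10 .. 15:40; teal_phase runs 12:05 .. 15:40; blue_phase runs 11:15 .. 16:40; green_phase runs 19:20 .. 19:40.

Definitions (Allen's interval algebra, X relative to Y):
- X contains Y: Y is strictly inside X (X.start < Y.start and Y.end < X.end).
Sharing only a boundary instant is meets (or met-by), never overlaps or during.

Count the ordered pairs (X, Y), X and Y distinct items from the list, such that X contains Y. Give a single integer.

3

Checking all 20 ordered pairs for relation 'contains'; matching pairs in alphabetical order:
(blue_phase, teal_phase): blue_phase contains teal_phase ✓
(violet_phase, blue_phase): violet_phase contains blue_phase ✓
(violet_phase, teal_phase): violet_phase contains teal_phase ✓
Count: 3.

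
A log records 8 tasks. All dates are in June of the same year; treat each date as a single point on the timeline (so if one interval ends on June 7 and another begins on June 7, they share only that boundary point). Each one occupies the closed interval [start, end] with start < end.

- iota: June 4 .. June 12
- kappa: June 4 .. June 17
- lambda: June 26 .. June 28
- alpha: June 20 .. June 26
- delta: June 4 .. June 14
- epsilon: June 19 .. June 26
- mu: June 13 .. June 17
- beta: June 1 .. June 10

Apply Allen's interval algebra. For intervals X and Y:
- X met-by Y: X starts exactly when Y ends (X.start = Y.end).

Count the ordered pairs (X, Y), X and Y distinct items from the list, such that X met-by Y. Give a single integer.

Checking all 56 ordered pairs for relation 'met-by'; matching pairs in alphabetical order:
(lambda, alpha): lambda met-by alpha ✓
(lambda, epsilon): lambda met-by epsilon ✓
Count: 2.

2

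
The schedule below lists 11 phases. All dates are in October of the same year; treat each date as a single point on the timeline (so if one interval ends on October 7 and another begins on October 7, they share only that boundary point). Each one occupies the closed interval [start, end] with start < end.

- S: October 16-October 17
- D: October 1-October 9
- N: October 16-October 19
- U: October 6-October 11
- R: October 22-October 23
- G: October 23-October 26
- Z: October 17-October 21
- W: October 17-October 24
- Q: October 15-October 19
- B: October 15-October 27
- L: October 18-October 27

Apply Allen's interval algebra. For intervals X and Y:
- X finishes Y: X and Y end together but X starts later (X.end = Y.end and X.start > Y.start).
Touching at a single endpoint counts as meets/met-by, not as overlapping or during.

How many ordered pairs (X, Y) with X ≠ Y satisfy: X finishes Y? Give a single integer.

2

Checking all 110 ordered pairs for relation 'finishes'; matching pairs in alphabetical order:
(L, B): L finishes B ✓
(N, Q): N finishes Q ✓
Count: 2.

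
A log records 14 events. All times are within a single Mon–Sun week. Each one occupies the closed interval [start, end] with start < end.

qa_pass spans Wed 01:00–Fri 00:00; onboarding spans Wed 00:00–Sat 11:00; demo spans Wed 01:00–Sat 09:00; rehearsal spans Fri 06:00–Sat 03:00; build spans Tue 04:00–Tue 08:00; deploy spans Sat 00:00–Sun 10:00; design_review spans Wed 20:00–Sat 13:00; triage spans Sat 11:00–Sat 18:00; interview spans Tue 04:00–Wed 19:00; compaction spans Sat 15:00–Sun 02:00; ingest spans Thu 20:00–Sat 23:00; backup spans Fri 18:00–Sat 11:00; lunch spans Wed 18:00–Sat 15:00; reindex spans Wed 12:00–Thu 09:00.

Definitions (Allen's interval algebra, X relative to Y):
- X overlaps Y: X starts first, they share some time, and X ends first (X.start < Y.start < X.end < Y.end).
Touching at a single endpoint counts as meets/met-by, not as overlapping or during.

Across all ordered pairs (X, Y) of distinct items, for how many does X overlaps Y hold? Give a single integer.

31

Checking all 182 ordered pairs for relation 'overlaps'; matching pairs in alphabetical order:
(backup, deploy): backup overlaps deploy ✓
(demo, backup): demo overlaps backup ✓
(demo, deploy): demo overlaps deploy ✓
(demo, design_review): demo overlaps design_review ✓
(demo, ingest): demo overlaps ingest ✓
(demo, lunch): demo overlaps lunch ✓
(design_review, deploy): design_review overlaps deploy ✓
(design_review, ingest): design_review overlaps ingest ✓
(design_review, triage): design_review overlaps triage ✓
(ingest, compaction): ingest overlaps compaction ✓
(ingest, deploy): ingest overlaps deploy ✓
(interview, demo): interview overlaps demo ✓
(interview, lunch): interview overlaps lunch ✓
(interview, onboarding): interview overlaps onboarding ✓
(interview, qa_pass): interview overlaps qa_pass ✓
(interview, reindex): interview overlaps reindex ✓
(lunch, deploy): lunch overlaps deploy ✓
(lunch, ingest): lunch overlaps ingest ✓
(lunch, triage): lunch overlaps triage ✓
(onboarding, deploy): onboarding overlaps deploy ✓
(onboarding, design_review): onboarding overlaps design_review ✓
(onboarding, ingest): onboarding overlaps ingest ✓
(onboarding, lunch): onboarding overlaps lunch ✓
(qa_pass, design_review): qa_pass overlaps design_review ✓
... plus 7 further pairs not listed.
Count: 31.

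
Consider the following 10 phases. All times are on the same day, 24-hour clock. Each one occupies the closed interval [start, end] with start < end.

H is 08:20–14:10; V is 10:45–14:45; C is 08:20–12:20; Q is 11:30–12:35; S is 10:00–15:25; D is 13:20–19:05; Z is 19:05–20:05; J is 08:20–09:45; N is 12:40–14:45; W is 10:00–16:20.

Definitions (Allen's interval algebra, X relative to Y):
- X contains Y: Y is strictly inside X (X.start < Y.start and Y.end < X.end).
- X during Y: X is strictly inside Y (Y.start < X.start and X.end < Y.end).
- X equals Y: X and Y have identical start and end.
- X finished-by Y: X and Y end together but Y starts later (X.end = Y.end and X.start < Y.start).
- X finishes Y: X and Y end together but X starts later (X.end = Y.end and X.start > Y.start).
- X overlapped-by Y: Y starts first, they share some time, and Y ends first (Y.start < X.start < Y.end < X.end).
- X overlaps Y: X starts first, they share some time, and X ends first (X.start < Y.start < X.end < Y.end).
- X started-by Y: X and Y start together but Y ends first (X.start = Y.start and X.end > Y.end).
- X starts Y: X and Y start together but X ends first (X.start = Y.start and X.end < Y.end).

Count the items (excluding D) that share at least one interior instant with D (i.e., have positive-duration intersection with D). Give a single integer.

Target D = [13:20, 19:05].
C [08:20, 12:20] → before → no.
H [08:20, 14:10] → overlaps → counts.
J [08:20, 09:45] → before → no.
N [12:40, 14:45] → overlaps → counts.
Q [11:30, 12:35] → before → no.
S [10:00, 15:25] → overlaps → counts.
V [10:45, 14:45] → overlaps → counts.
W [10:00, 16:20] → overlaps → counts.
Z [19:05, 20:05] → met-by → no.
Total: 5.

5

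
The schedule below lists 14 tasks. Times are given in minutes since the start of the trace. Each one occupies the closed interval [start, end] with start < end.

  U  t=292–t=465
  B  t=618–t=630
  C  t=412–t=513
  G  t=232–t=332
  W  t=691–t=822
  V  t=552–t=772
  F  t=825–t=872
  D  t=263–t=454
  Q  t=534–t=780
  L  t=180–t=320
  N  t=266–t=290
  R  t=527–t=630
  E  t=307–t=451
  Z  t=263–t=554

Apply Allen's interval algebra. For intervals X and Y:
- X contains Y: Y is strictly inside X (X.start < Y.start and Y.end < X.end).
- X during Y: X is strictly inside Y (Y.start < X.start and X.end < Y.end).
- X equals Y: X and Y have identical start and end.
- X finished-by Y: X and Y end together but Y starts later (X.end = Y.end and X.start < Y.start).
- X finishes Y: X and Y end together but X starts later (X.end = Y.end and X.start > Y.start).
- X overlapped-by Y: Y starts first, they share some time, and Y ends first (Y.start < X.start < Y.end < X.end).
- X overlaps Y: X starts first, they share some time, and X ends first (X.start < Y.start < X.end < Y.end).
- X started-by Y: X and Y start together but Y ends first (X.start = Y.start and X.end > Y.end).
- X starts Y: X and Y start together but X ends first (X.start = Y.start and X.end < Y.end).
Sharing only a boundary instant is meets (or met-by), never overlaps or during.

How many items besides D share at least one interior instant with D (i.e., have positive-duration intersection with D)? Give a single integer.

7

Target D = [t=263, t=454].
B [t=618, t=630] → after → no.
C [t=412, t=513] → overlapped-by → counts.
E [t=307, t=451] → during → counts.
F [t=825, t=872] → after → no.
G [t=232, t=332] → overlaps → counts.
L [t=180, t=320] → overlaps → counts.
N [t=266, t=290] → during → counts.
Q [t=534, t=780] → after → no.
R [t=527, t=630] → after → no.
U [t=292, t=465] → overlapped-by → counts.
V [t=552, t=772] → after → no.
W [t=691, t=822] → after → no.
Z [t=263, t=554] → started-by → counts.
Total: 7.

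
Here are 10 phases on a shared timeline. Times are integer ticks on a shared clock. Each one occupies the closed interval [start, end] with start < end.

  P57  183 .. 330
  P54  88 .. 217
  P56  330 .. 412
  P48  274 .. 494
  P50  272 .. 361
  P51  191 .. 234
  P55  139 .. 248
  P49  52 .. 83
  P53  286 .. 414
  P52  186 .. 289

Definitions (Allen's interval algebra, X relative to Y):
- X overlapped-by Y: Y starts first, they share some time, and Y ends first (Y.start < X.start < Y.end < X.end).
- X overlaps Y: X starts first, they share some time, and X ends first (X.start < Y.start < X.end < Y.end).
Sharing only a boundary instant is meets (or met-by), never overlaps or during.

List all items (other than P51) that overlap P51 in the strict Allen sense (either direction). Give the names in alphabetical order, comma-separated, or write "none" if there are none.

Target P51 = [191, 234].
P48 [274, 494] → after → no.
P49 [52, 83] → before → no.
P50 [272, 361] → after → no.
P52 [186, 289] → contains → no.
P53 [286, 414] → after → no.
P54 [88, 217] → overlaps → yes.
P55 [139, 248] → contains → no.
P56 [330, 412] → after → no.
P57 [183, 330] → contains → no.
Result: P54.

P54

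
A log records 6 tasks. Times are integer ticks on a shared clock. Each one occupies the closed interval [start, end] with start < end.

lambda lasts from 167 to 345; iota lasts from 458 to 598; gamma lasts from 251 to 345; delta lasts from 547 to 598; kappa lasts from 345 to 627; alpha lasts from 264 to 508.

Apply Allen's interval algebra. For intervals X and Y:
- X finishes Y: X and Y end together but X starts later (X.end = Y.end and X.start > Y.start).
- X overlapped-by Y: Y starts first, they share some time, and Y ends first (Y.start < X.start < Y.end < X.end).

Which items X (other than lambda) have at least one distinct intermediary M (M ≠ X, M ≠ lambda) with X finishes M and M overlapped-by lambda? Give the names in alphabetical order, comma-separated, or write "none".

Target lambda = [167, 345].
Intermediaries M with M overlapped-by lambda: alpha.
Via alpha — items with X finishes alpha: none.
Union: none.

none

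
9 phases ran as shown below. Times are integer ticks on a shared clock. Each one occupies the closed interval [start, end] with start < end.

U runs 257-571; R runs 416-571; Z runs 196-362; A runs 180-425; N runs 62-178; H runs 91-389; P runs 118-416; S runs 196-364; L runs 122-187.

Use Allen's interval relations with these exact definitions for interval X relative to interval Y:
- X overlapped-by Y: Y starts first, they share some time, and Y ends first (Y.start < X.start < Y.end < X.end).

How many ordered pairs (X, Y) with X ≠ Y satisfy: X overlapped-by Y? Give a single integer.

Checking all 72 ordered pairs for relation 'overlapped-by'; matching pairs in alphabetical order:
(A, H): A overlapped-by H ✓
(A, L): A overlapped-by L ✓
(A, P): A overlapped-by P ✓
(H, N): H overlapped-by N ✓
(L, N): L overlapped-by N ✓
(P, H): P overlapped-by H ✓
(P, N): P overlapped-by N ✓
(R, A): R overlapped-by A ✓
(U, A): U overlapped-by A ✓
(U, H): U overlapped-by H ✓
(U, P): U overlapped-by P ✓
(U, S): U overlapped-by S ✓
(U, Z): U overlapped-by Z ✓
Count: 13.

13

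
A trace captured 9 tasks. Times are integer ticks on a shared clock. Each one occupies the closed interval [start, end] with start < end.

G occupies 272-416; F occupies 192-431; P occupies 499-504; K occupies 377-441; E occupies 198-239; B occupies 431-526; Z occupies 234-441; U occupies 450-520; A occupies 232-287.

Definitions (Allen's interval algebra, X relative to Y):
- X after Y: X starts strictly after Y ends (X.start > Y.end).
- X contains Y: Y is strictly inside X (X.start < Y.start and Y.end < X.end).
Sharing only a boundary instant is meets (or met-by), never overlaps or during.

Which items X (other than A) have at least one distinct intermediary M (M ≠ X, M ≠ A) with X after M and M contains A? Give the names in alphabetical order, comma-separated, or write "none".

P, U

Target A = [232, 287].
Intermediaries M with M contains A: F.
Via F — items with X after F: P, U.
Union: P, U.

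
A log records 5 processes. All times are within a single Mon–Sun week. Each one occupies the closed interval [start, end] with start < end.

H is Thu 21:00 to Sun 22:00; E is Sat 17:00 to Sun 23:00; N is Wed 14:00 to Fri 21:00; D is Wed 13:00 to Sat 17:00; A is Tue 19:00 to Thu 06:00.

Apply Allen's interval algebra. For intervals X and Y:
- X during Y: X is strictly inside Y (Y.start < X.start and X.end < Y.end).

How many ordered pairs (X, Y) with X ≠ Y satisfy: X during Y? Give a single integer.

1

Checking all 20 ordered pairs for relation 'during'; matching pairs in alphabetical order:
(N, D): N during D ✓
Count: 1.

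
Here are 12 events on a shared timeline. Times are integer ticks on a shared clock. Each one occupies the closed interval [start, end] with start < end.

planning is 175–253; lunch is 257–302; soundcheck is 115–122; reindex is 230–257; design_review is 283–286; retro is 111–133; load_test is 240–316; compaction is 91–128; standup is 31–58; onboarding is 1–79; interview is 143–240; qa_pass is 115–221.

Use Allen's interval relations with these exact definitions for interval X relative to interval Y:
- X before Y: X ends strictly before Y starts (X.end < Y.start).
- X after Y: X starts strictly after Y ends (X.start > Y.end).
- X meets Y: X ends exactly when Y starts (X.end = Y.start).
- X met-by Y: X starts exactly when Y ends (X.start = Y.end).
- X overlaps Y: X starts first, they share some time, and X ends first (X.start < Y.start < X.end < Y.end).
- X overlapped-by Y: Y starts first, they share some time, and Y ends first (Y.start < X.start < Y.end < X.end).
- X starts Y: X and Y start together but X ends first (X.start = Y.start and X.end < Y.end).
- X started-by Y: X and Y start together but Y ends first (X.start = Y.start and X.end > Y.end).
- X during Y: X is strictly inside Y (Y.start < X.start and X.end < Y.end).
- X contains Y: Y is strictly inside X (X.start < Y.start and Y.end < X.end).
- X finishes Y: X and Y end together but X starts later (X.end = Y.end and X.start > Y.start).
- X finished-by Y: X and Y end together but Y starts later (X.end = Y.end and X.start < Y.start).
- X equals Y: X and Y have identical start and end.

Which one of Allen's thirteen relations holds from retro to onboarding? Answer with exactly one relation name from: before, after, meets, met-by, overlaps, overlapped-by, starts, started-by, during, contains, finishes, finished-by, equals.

after

retro = [111, 133]; onboarding = [1, 79].
Compare endpoints: retro.start > onboarding.start, retro.start > onboarding.end, retro.end > onboarding.start, retro.end > onboarding.end.
That pattern is 'after'.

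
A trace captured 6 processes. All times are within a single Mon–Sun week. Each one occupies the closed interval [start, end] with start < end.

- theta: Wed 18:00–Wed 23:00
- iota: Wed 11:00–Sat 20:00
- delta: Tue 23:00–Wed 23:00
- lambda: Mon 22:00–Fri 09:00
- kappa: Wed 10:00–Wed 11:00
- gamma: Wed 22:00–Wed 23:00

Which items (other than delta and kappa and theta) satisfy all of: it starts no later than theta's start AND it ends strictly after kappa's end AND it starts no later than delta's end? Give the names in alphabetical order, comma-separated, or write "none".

iota, lambda

Conditions: its start is no later than theta's start (X.start <= Wed 18:00) AND its end is strictly after kappa's end (X.end > Wed 11:00) AND its start is no later than delta's end (X.start <= Wed 23:00).
gamma: start Wed 22:00 <= Wed 18:00? ✗; end Wed 23:00 > Wed 11:00? ✓; start Wed 22:00 <= Wed 23:00? ✓ → no.
iota: start Wed 11:00 <= Wed 18:00? ✓; end Sat 20:00 > Wed 11:00? ✓; start Wed 11:00 <= Wed 23:00? ✓ → yes.
lambda: start Mon 22:00 <= Wed 18:00? ✓; end Fri 09:00 > Wed 11:00? ✓; start Mon 22:00 <= Wed 23:00? ✓ → yes.
Result: iota, lambda.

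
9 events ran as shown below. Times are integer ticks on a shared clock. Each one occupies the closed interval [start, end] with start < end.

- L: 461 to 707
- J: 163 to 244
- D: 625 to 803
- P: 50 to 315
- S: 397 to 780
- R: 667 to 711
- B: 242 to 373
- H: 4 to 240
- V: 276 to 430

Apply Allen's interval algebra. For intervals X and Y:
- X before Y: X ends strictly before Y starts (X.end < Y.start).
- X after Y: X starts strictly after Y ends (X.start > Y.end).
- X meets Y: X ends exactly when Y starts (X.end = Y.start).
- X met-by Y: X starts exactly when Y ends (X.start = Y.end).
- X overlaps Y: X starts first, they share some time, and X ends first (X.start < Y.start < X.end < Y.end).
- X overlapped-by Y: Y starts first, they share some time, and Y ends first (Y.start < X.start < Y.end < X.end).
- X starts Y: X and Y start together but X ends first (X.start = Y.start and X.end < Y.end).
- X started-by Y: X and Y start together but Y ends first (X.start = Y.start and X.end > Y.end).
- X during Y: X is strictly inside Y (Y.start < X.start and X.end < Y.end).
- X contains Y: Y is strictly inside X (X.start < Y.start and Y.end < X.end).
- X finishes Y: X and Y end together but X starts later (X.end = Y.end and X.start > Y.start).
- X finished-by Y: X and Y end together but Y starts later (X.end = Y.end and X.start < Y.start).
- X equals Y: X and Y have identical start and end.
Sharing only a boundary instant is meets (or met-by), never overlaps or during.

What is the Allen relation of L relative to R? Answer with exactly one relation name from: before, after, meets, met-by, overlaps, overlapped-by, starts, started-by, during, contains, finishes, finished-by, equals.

L = [461, 707]; R = [667, 711].
Compare endpoints: L.start < R.start, L.start < R.end, L.end > R.start, L.end < R.end.
That pattern is 'overlaps'.

overlaps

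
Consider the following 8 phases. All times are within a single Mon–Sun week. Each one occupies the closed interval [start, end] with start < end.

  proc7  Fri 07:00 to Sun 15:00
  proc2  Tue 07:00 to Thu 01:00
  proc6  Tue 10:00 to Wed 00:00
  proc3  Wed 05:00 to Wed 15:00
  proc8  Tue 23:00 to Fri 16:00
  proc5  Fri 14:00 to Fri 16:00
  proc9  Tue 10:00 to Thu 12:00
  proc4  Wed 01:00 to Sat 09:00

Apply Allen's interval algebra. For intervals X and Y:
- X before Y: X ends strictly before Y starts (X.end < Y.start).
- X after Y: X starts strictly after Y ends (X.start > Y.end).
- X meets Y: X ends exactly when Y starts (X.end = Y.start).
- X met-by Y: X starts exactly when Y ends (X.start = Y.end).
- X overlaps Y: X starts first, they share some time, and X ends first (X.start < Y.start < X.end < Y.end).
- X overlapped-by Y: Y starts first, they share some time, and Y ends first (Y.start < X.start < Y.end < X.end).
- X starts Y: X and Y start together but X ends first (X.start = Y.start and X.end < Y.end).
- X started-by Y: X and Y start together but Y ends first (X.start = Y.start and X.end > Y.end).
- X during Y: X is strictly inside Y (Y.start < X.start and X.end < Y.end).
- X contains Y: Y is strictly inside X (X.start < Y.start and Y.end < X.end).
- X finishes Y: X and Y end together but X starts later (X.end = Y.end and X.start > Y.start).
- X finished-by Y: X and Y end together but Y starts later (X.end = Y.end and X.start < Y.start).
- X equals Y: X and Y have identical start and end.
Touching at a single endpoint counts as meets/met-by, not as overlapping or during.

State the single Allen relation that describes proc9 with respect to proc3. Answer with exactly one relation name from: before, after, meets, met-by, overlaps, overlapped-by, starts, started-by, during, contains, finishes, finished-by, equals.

contains

proc9 = [Tue 10:00, Thu 12:00]; proc3 = [Wed 05:00, Wed 15:00].
Compare endpoints: proc9.start < proc3.start, proc9.start < proc3.end, proc9.end > proc3.start, proc9.end > proc3.end.
That pattern is 'contains'.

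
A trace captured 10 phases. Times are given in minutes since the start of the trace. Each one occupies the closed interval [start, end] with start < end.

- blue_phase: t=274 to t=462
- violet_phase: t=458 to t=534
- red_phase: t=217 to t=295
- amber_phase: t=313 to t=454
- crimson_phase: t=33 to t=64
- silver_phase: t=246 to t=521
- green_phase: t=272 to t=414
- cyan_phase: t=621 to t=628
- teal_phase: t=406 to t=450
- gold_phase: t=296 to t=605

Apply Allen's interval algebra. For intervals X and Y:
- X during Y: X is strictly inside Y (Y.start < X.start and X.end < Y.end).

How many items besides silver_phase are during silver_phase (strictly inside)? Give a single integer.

4

Target silver_phase = [t=246, t=521].
amber_phase [t=313, t=454] → during → counts.
blue_phase [t=274, t=462] → during → counts.
crimson_phase [t=33, t=64] → before → no.
cyan_phase [t=621, t=628] → after → no.
gold_phase [t=296, t=605] → overlapped-by → no.
green_phase [t=272, t=414] → during → counts.
red_phase [t=217, t=295] → overlaps → no.
teal_phase [t=406, t=450] → during → counts.
violet_phase [t=458, t=534] → overlapped-by → no.
Total: 4.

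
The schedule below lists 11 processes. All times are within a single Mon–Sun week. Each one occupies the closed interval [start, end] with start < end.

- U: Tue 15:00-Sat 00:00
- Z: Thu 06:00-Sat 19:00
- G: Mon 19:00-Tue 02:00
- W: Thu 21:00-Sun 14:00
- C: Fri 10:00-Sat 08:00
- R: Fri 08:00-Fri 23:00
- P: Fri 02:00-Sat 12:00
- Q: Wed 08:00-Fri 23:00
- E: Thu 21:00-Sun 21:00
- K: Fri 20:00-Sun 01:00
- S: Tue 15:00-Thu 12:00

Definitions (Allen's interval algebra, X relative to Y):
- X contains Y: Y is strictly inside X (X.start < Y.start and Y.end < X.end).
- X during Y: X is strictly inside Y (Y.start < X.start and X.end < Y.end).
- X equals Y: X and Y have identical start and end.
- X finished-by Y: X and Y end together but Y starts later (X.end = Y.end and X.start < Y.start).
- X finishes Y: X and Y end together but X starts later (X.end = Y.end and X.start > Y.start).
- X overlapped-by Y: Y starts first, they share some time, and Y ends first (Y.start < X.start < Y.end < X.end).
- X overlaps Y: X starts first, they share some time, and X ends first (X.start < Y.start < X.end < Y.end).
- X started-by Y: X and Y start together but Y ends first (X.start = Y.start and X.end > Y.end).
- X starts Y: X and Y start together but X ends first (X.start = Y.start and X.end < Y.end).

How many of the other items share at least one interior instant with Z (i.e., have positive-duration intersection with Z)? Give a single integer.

Target Z = [Thu 06:00, Sat 19:00].
C [Fri 10:00, Sat 08:00] → during → counts.
E [Thu 21:00, Sun 21:00] → overlapped-by → counts.
G [Mon 19:00, Tue 02:00] → before → no.
K [Fri 20:00, Sun 01:00] → overlapped-by → counts.
P [Fri 02:00, Sat 12:00] → during → counts.
Q [Wed 08:00, Fri 23:00] → overlaps → counts.
R [Fri 08:00, Fri 23:00] → during → counts.
S [Tue 15:00, Thu 12:00] → overlaps → counts.
U [Tue 15:00, Sat 00:00] → overlaps → counts.
W [Thu 21:00, Sun 14:00] → overlapped-by → counts.
Total: 9.

9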